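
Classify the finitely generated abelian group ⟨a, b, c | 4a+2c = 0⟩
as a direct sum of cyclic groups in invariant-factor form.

rank_ℚ(R)=1; free=3−1=2
SNF(R) diag = [2] → torsion [2]

Answer: M ≅ ℤ^2 ⊕ ℤ/2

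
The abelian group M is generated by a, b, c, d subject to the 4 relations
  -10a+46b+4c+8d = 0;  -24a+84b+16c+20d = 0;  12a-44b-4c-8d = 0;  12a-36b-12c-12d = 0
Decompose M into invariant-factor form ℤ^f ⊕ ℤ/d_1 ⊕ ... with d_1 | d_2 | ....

Answer: M ≅ ℤ/2 ⊕ ℤ/4 ⊕ ℤ/4 ⊕ ℤ/12

Derivation:
rank_ℚ(R)=4; free=4−4=0
SNF(R) diag = [2, 4, 4, 12] → torsion [2, 4, 4, 12]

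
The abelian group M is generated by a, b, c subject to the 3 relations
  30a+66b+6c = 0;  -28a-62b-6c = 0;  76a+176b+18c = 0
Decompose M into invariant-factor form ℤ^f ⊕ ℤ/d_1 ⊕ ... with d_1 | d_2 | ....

rank_ℚ(R)=3; free=3−3=0
SNF(R) diag = [2, 6, 6] → torsion [2, 6, 6]

Answer: M ≅ ℤ/2 ⊕ ℤ/6 ⊕ ℤ/6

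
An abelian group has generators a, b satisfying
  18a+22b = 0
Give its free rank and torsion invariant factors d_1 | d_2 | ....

rank_ℚ(R)=1; free=2−1=1
SNF(R) diag = [2] → torsion [2]

Answer: M ≅ ℤ^1 ⊕ ℤ/2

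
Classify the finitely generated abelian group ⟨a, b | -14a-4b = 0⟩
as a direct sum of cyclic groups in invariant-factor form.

rank_ℚ(R)=1; free=2−1=1
SNF(R) diag = [2] → torsion [2]

Answer: M ≅ ℤ^1 ⊕ ℤ/2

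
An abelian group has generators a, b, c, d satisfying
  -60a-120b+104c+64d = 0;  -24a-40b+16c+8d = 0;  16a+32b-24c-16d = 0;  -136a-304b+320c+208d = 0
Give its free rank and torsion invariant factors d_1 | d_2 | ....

rank_ℚ(R)=4; free=4−4=0
SNF(R) diag = [4, 8, 8, 16] → torsion [4, 8, 8, 16]

Answer: M ≅ ℤ/4 ⊕ ℤ/8 ⊕ ℤ/8 ⊕ ℤ/16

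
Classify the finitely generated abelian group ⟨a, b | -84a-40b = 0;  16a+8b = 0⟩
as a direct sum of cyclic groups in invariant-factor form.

rank_ℚ(R)=2; free=2−2=0
SNF(R) diag = [4, 8] → torsion [4, 8]

Answer: M ≅ ℤ/4 ⊕ ℤ/8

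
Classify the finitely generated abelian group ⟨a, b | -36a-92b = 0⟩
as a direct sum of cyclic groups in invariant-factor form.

rank_ℚ(R)=1; free=2−1=1
SNF(R) diag = [4] → torsion [4]

Answer: M ≅ ℤ^1 ⊕ ℤ/4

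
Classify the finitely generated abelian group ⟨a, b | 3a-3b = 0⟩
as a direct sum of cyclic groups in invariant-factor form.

rank_ℚ(R)=1; free=2−1=1
SNF(R) diag = [3] → torsion [3]

Answer: M ≅ ℤ^1 ⊕ ℤ/3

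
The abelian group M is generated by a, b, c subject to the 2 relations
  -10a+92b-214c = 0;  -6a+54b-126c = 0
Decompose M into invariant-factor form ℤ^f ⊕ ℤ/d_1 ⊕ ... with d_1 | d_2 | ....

Answer: M ≅ ℤ^1 ⊕ ℤ/2 ⊕ ℤ/6

Derivation:
rank_ℚ(R)=2; free=3−2=1
SNF(R) diag = [2, 6] → torsion [2, 6]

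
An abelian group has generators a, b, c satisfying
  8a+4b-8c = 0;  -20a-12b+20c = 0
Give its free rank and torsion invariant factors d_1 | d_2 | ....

Answer: M ≅ ℤ^1 ⊕ ℤ/4 ⊕ ℤ/4

Derivation:
rank_ℚ(R)=2; free=3−2=1
SNF(R) diag = [4, 4] → torsion [4, 4]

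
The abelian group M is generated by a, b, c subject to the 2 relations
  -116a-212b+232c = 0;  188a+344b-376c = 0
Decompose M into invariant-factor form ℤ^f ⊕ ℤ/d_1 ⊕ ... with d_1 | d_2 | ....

rank_ℚ(R)=2; free=3−2=1
SNF(R) diag = [4, 12] → torsion [4, 12]

Answer: M ≅ ℤ^1 ⊕ ℤ/4 ⊕ ℤ/12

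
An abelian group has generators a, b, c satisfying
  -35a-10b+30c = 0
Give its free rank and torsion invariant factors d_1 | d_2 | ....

rank_ℚ(R)=1; free=3−1=2
SNF(R) diag = [5] → torsion [5]

Answer: M ≅ ℤ^2 ⊕ ℤ/5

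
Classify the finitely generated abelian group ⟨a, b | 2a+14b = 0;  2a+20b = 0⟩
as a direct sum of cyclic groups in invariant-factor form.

rank_ℚ(R)=2; free=2−2=0
SNF(R) diag = [2, 6] → torsion [2, 6]

Answer: M ≅ ℤ/2 ⊕ ℤ/6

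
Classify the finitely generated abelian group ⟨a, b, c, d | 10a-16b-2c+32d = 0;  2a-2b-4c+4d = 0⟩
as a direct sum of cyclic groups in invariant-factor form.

rank_ℚ(R)=2; free=4−2=2
SNF(R) diag = [2, 6] → torsion [2, 6]

Answer: M ≅ ℤ^2 ⊕ ℤ/2 ⊕ ℤ/6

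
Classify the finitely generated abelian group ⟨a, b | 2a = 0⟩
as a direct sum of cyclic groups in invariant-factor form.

Answer: M ≅ ℤ^1 ⊕ ℤ/2

Derivation:
rank_ℚ(R)=1; free=2−1=1
SNF(R) diag = [2] → torsion [2]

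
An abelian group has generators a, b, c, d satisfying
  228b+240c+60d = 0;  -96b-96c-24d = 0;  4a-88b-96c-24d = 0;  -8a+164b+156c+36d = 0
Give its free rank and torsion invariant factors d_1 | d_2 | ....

Answer: M ≅ ℤ/4 ⊕ ℤ/12 ⊕ ℤ/12 ⊕ ℤ/24

Derivation:
rank_ℚ(R)=4; free=4−4=0
SNF(R) diag = [4, 12, 12, 24] → torsion [4, 12, 12, 24]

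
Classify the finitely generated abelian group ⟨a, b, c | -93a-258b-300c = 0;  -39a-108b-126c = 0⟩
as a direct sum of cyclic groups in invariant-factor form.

rank_ℚ(R)=2; free=3−2=1
SNF(R) diag = [3, 6] → torsion [3, 6]

Answer: M ≅ ℤ^1 ⊕ ℤ/3 ⊕ ℤ/6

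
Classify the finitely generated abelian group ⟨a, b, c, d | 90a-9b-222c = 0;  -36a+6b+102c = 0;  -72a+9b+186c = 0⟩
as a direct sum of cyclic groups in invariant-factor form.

Answer: M ≅ ℤ^1 ⊕ ℤ/3 ⊕ ℤ/6 ⊕ ℤ/18

Derivation:
rank_ℚ(R)=3; free=4−3=1
SNF(R) diag = [3, 6, 18] → torsion [3, 6, 18]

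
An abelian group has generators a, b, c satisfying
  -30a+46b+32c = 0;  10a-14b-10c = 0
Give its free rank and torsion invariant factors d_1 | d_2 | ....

rank_ℚ(R)=2; free=3−2=1
SNF(R) diag = [2, 2] → torsion [2, 2]

Answer: M ≅ ℤ^1 ⊕ ℤ/2 ⊕ ℤ/2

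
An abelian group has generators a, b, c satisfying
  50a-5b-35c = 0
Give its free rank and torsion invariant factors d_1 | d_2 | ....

rank_ℚ(R)=1; free=3−1=2
SNF(R) diag = [5] → torsion [5]

Answer: M ≅ ℤ^2 ⊕ ℤ/5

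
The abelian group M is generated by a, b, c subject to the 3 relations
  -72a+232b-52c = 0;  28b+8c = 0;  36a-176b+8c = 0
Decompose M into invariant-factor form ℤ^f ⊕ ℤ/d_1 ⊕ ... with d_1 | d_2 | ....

Answer: M ≅ ℤ/4 ⊕ ℤ/12 ⊕ ℤ/36

Derivation:
rank_ℚ(R)=3; free=3−3=0
SNF(R) diag = [4, 12, 36] → torsion [4, 12, 36]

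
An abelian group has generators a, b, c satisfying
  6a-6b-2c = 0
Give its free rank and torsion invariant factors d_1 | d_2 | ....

Answer: M ≅ ℤ^2 ⊕ ℤ/2

Derivation:
rank_ℚ(R)=1; free=3−1=2
SNF(R) diag = [2] → torsion [2]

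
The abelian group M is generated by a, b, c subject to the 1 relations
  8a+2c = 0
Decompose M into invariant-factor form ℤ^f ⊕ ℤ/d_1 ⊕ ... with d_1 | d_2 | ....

Answer: M ≅ ℤ^2 ⊕ ℤ/2

Derivation:
rank_ℚ(R)=1; free=3−1=2
SNF(R) diag = [2] → torsion [2]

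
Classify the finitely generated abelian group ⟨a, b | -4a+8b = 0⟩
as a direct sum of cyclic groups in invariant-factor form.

rank_ℚ(R)=1; free=2−1=1
SNF(R) diag = [4] → torsion [4]

Answer: M ≅ ℤ^1 ⊕ ℤ/4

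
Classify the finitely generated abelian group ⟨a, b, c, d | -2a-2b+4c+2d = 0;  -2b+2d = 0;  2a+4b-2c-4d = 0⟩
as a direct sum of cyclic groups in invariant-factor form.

rank_ℚ(R)=3; free=4−3=1
SNF(R) diag = [2, 2, 2] → torsion [2, 2, 2]

Answer: M ≅ ℤ^1 ⊕ ℤ/2 ⊕ ℤ/2 ⊕ ℤ/2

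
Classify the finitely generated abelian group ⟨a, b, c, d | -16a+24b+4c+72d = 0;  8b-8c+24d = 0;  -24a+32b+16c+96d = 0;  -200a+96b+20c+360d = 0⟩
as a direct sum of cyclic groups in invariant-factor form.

Answer: M ≅ ℤ/4 ⊕ ℤ/8 ⊕ ℤ/24 ⊕ ℤ/72

Derivation:
rank_ℚ(R)=4; free=4−4=0
SNF(R) diag = [4, 8, 24, 72] → torsion [4, 8, 24, 72]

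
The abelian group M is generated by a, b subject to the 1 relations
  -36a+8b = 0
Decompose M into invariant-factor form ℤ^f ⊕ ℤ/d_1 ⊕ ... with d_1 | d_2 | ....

Answer: M ≅ ℤ^1 ⊕ ℤ/4

Derivation:
rank_ℚ(R)=1; free=2−1=1
SNF(R) diag = [4] → torsion [4]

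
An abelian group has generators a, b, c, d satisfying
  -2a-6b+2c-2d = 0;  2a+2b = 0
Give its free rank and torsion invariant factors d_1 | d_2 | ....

rank_ℚ(R)=2; free=4−2=2
SNF(R) diag = [2, 2] → torsion [2, 2]

Answer: M ≅ ℤ^2 ⊕ ℤ/2 ⊕ ℤ/2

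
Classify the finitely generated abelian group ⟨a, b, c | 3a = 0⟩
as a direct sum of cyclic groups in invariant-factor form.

Answer: M ≅ ℤ^2 ⊕ ℤ/3

Derivation:
rank_ℚ(R)=1; free=3−1=2
SNF(R) diag = [3] → torsion [3]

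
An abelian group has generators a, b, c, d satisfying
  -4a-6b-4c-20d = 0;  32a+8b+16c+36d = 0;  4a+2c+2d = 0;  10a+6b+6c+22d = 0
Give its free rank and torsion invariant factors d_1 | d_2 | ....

rank_ℚ(R)=4; free=4−4=0
SNF(R) diag = [2, 2, 2, 4] → torsion [2, 2, 2, 4]

Answer: M ≅ ℤ/2 ⊕ ℤ/2 ⊕ ℤ/2 ⊕ ℤ/4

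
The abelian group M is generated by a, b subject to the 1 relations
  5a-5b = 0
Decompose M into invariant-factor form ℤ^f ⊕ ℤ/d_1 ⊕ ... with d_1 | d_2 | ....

Answer: M ≅ ℤ^1 ⊕ ℤ/5

Derivation:
rank_ℚ(R)=1; free=2−1=1
SNF(R) diag = [5] → torsion [5]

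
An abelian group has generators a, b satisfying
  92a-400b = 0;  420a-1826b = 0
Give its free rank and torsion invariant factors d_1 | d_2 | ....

Answer: M ≅ ℤ/2 ⊕ ℤ/4

Derivation:
rank_ℚ(R)=2; free=2−2=0
SNF(R) diag = [2, 4] → torsion [2, 4]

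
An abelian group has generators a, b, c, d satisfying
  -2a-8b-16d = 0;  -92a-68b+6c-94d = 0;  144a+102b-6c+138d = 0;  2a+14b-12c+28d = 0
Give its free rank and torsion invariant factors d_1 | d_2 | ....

rank_ℚ(R)=4; free=4−4=0
SNF(R) diag = [2, 6, 6, 12] → torsion [2, 6, 6, 12]

Answer: M ≅ ℤ/2 ⊕ ℤ/6 ⊕ ℤ/6 ⊕ ℤ/12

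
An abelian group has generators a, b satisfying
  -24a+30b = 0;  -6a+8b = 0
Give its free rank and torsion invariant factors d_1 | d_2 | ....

rank_ℚ(R)=2; free=2−2=0
SNF(R) diag = [2, 6] → torsion [2, 6]

Answer: M ≅ ℤ/2 ⊕ ℤ/6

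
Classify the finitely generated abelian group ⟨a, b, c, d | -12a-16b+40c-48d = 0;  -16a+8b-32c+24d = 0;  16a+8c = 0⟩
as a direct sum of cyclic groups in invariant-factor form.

Answer: M ≅ ℤ^1 ⊕ ℤ/4 ⊕ ℤ/8 ⊕ ℤ/8

Derivation:
rank_ℚ(R)=3; free=4−3=1
SNF(R) diag = [4, 8, 8] → torsion [4, 8, 8]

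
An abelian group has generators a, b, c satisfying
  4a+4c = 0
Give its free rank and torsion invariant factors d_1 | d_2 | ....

Answer: M ≅ ℤ^2 ⊕ ℤ/4

Derivation:
rank_ℚ(R)=1; free=3−1=2
SNF(R) diag = [4] → torsion [4]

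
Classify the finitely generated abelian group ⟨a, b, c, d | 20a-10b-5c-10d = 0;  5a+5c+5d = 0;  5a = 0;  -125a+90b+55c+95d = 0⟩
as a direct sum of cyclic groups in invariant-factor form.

Answer: M ≅ ℤ/5 ⊕ ℤ/5 ⊕ ℤ/5 ⊕ ℤ/10

Derivation:
rank_ℚ(R)=4; free=4−4=0
SNF(R) diag = [5, 5, 5, 10] → torsion [5, 5, 5, 10]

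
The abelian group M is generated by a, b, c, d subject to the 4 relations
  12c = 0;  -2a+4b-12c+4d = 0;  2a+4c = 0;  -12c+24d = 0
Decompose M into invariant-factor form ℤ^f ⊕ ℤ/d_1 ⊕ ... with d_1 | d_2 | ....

rank_ℚ(R)=4; free=4−4=0
SNF(R) diag = [2, 4, 12, 24] → torsion [2, 4, 12, 24]

Answer: M ≅ ℤ/2 ⊕ ℤ/4 ⊕ ℤ/12 ⊕ ℤ/24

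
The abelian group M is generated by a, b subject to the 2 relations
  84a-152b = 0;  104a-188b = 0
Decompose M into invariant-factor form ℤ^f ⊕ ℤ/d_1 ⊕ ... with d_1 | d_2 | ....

rank_ℚ(R)=2; free=2−2=0
SNF(R) diag = [4, 4] → torsion [4, 4]

Answer: M ≅ ℤ/4 ⊕ ℤ/4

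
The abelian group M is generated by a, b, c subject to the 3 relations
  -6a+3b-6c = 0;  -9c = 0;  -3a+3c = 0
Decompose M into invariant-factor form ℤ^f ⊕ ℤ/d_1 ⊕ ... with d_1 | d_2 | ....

Answer: M ≅ ℤ/3 ⊕ ℤ/3 ⊕ ℤ/9

Derivation:
rank_ℚ(R)=3; free=3−3=0
SNF(R) diag = [3, 3, 9] → torsion [3, 3, 9]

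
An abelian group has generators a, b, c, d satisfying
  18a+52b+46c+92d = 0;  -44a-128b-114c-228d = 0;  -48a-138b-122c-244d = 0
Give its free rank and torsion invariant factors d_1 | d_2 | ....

Answer: M ≅ ℤ^1 ⊕ ℤ/2 ⊕ ℤ/2 ⊕ ℤ/2

Derivation:
rank_ℚ(R)=3; free=4−3=1
SNF(R) diag = [2, 2, 2] → torsion [2, 2, 2]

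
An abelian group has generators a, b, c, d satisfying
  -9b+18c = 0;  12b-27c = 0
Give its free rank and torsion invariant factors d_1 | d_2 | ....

rank_ℚ(R)=2; free=4−2=2
SNF(R) diag = [3, 9] → torsion [3, 9]

Answer: M ≅ ℤ^2 ⊕ ℤ/3 ⊕ ℤ/9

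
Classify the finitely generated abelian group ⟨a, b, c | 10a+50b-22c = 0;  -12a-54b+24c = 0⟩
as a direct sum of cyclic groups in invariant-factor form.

Answer: M ≅ ℤ^1 ⊕ ℤ/2 ⊕ ℤ/6

Derivation:
rank_ℚ(R)=2; free=3−2=1
SNF(R) diag = [2, 6] → torsion [2, 6]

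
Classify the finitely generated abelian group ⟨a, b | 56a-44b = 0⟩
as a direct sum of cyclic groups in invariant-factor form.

Answer: M ≅ ℤ^1 ⊕ ℤ/4

Derivation:
rank_ℚ(R)=1; free=2−1=1
SNF(R) diag = [4] → torsion [4]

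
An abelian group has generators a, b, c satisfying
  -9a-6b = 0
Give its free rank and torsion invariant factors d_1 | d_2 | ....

rank_ℚ(R)=1; free=3−1=2
SNF(R) diag = [3] → torsion [3]

Answer: M ≅ ℤ^2 ⊕ ℤ/3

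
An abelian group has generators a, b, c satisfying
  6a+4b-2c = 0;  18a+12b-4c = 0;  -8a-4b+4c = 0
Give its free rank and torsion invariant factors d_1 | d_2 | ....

Answer: M ≅ ℤ/2 ⊕ ℤ/2 ⊕ ℤ/4

Derivation:
rank_ℚ(R)=3; free=3−3=0
SNF(R) diag = [2, 2, 4] → torsion [2, 2, 4]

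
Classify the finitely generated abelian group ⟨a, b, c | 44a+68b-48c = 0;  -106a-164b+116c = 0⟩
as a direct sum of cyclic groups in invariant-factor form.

Answer: M ≅ ℤ^1 ⊕ ℤ/2 ⊕ ℤ/4

Derivation:
rank_ℚ(R)=2; free=3−2=1
SNF(R) diag = [2, 4] → torsion [2, 4]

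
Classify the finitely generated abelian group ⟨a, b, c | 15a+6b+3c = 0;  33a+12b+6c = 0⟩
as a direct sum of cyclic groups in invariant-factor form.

rank_ℚ(R)=2; free=3−2=1
SNF(R) diag = [3, 3] → torsion [3, 3]

Answer: M ≅ ℤ^1 ⊕ ℤ/3 ⊕ ℤ/3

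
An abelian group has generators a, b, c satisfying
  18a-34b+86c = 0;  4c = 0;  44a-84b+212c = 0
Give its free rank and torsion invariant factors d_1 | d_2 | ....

Answer: M ≅ ℤ/2 ⊕ ℤ/4 ⊕ ℤ/8

Derivation:
rank_ℚ(R)=3; free=3−3=0
SNF(R) diag = [2, 4, 8] → torsion [2, 4, 8]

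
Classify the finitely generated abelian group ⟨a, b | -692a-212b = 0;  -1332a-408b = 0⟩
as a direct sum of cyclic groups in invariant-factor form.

rank_ℚ(R)=2; free=2−2=0
SNF(R) diag = [4, 12] → torsion [4, 12]

Answer: M ≅ ℤ/4 ⊕ ℤ/12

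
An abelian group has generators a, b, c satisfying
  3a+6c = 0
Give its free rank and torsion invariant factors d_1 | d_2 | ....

Answer: M ≅ ℤ^2 ⊕ ℤ/3

Derivation:
rank_ℚ(R)=1; free=3−1=2
SNF(R) diag = [3] → torsion [3]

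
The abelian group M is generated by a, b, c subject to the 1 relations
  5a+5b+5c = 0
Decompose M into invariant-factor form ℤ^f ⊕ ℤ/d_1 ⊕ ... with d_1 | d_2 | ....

Answer: M ≅ ℤ^2 ⊕ ℤ/5

Derivation:
rank_ℚ(R)=1; free=3−1=2
SNF(R) diag = [5] → torsion [5]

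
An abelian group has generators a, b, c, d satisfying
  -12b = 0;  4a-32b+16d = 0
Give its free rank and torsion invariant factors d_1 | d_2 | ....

rank_ℚ(R)=2; free=4−2=2
SNF(R) diag = [4, 12] → torsion [4, 12]

Answer: M ≅ ℤ^2 ⊕ ℤ/4 ⊕ ℤ/12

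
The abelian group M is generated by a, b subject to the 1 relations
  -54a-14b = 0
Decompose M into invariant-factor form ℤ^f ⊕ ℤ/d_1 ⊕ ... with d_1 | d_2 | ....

Answer: M ≅ ℤ^1 ⊕ ℤ/2

Derivation:
rank_ℚ(R)=1; free=2−1=1
SNF(R) diag = [2] → torsion [2]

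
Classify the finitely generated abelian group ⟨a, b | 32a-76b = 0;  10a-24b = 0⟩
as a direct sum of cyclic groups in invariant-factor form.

Answer: M ≅ ℤ/2 ⊕ ℤ/4

Derivation:
rank_ℚ(R)=2; free=2−2=0
SNF(R) diag = [2, 4] → torsion [2, 4]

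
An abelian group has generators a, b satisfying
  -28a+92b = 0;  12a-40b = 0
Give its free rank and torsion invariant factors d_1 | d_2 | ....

Answer: M ≅ ℤ/4 ⊕ ℤ/4

Derivation:
rank_ℚ(R)=2; free=2−2=0
SNF(R) diag = [4, 4] → torsion [4, 4]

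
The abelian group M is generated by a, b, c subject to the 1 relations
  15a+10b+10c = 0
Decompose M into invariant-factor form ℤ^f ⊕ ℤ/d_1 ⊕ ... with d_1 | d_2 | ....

rank_ℚ(R)=1; free=3−1=2
SNF(R) diag = [5] → torsion [5]

Answer: M ≅ ℤ^2 ⊕ ℤ/5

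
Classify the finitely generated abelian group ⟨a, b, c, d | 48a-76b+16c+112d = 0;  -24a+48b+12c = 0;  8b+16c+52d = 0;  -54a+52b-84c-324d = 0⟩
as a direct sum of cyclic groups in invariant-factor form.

rank_ℚ(R)=4; free=4−4=0
SNF(R) diag = [2, 4, 12, 36] → torsion [2, 4, 12, 36]

Answer: M ≅ ℤ/2 ⊕ ℤ/4 ⊕ ℤ/12 ⊕ ℤ/36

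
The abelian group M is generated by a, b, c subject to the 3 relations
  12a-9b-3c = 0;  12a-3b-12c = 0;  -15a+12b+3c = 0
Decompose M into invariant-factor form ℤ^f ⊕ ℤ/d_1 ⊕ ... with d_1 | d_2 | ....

Answer: M ≅ ℤ/3 ⊕ ℤ/3 ⊕ ℤ/3

Derivation:
rank_ℚ(R)=3; free=3−3=0
SNF(R) diag = [3, 3, 3] → torsion [3, 3, 3]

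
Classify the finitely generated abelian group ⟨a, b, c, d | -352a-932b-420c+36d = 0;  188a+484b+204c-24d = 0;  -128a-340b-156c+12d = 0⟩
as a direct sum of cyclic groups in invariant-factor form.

rank_ℚ(R)=3; free=4−3=1
SNF(R) diag = [4, 12, 24] → torsion [4, 12, 24]

Answer: M ≅ ℤ^1 ⊕ ℤ/4 ⊕ ℤ/12 ⊕ ℤ/24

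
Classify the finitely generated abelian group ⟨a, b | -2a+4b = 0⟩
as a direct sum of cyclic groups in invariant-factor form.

Answer: M ≅ ℤ^1 ⊕ ℤ/2

Derivation:
rank_ℚ(R)=1; free=2−1=1
SNF(R) diag = [2] → torsion [2]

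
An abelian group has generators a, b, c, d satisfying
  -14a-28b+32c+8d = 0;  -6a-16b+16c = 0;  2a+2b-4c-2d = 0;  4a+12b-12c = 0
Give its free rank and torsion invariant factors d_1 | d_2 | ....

Answer: M ≅ ℤ/2 ⊕ ℤ/2 ⊕ ℤ/4 ⊕ ℤ/4

Derivation:
rank_ℚ(R)=4; free=4−4=0
SNF(R) diag = [2, 2, 4, 4] → torsion [2, 2, 4, 4]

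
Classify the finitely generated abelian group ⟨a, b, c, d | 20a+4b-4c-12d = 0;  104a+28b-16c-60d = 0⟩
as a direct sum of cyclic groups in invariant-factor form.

rank_ℚ(R)=2; free=4−2=2
SNF(R) diag = [4, 12] → torsion [4, 12]

Answer: M ≅ ℤ^2 ⊕ ℤ/4 ⊕ ℤ/12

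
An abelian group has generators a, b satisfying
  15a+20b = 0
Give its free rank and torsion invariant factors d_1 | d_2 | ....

Answer: M ≅ ℤ^1 ⊕ ℤ/5

Derivation:
rank_ℚ(R)=1; free=2−1=1
SNF(R) diag = [5] → torsion [5]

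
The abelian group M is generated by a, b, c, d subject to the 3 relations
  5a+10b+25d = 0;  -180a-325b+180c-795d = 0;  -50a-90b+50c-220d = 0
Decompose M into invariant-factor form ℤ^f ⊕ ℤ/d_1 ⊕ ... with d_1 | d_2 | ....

Answer: M ≅ ℤ^1 ⊕ ℤ/5 ⊕ ℤ/5 ⊕ ℤ/10

Derivation:
rank_ℚ(R)=3; free=4−3=1
SNF(R) diag = [5, 5, 10] → torsion [5, 5, 10]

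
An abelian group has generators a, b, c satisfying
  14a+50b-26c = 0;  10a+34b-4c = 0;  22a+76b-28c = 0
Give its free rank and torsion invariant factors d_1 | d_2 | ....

rank_ℚ(R)=3; free=3−3=0
SNF(R) diag = [2, 6, 18] → torsion [2, 6, 18]

Answer: M ≅ ℤ/2 ⊕ ℤ/6 ⊕ ℤ/18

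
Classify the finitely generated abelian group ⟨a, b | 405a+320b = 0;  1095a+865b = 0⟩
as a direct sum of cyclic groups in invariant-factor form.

Answer: M ≅ ℤ/5 ⊕ ℤ/15

Derivation:
rank_ℚ(R)=2; free=2−2=0
SNF(R) diag = [5, 15] → torsion [5, 15]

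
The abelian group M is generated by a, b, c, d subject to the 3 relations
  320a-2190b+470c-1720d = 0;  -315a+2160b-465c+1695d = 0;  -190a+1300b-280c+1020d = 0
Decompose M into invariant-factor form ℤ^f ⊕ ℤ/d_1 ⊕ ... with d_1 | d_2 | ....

rank_ℚ(R)=3; free=4−3=1
SNF(R) diag = [5, 10, 30] → torsion [5, 10, 30]

Answer: M ≅ ℤ^1 ⊕ ℤ/5 ⊕ ℤ/10 ⊕ ℤ/30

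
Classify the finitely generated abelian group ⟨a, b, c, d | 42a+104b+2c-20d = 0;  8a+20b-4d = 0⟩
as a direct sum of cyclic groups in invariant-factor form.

rank_ℚ(R)=2; free=4−2=2
SNF(R) diag = [2, 4] → torsion [2, 4]

Answer: M ≅ ℤ^2 ⊕ ℤ/2 ⊕ ℤ/4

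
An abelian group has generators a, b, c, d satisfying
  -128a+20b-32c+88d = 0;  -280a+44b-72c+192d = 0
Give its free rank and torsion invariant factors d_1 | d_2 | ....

rank_ℚ(R)=2; free=4−2=2
SNF(R) diag = [4, 8] → torsion [4, 8]

Answer: M ≅ ℤ^2 ⊕ ℤ/4 ⊕ ℤ/8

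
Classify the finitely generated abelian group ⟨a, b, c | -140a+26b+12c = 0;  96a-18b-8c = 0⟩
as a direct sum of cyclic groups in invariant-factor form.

Answer: M ≅ ℤ^1 ⊕ ℤ/2 ⊕ ℤ/4

Derivation:
rank_ℚ(R)=2; free=3−2=1
SNF(R) diag = [2, 4] → torsion [2, 4]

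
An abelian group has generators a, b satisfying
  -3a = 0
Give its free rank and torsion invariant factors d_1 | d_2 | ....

Answer: M ≅ ℤ^1 ⊕ ℤ/3

Derivation:
rank_ℚ(R)=1; free=2−1=1
SNF(R) diag = [3] → torsion [3]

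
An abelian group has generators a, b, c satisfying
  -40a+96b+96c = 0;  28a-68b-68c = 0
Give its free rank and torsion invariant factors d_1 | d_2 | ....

Answer: M ≅ ℤ^1 ⊕ ℤ/4 ⊕ ℤ/8

Derivation:
rank_ℚ(R)=2; free=3−2=1
SNF(R) diag = [4, 8] → torsion [4, 8]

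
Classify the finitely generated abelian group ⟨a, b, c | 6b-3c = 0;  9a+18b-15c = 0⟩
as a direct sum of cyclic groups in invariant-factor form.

Answer: M ≅ ℤ^1 ⊕ ℤ/3 ⊕ ℤ/3

Derivation:
rank_ℚ(R)=2; free=3−2=1
SNF(R) diag = [3, 3] → torsion [3, 3]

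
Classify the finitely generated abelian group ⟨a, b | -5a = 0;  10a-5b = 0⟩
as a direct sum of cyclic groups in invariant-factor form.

rank_ℚ(R)=2; free=2−2=0
SNF(R) diag = [5, 5] → torsion [5, 5]

Answer: M ≅ ℤ/5 ⊕ ℤ/5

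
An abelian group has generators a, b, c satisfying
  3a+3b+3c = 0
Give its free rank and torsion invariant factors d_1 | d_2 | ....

Answer: M ≅ ℤ^2 ⊕ ℤ/3

Derivation:
rank_ℚ(R)=1; free=3−1=2
SNF(R) diag = [3] → torsion [3]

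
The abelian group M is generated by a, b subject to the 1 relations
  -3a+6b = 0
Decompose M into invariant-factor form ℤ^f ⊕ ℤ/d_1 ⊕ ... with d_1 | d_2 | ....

rank_ℚ(R)=1; free=2−1=1
SNF(R) diag = [3] → torsion [3]

Answer: M ≅ ℤ^1 ⊕ ℤ/3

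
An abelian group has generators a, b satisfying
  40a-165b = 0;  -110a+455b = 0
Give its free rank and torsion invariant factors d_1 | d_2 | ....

Answer: M ≅ ℤ/5 ⊕ ℤ/10

Derivation:
rank_ℚ(R)=2; free=2−2=0
SNF(R) diag = [5, 10] → torsion [5, 10]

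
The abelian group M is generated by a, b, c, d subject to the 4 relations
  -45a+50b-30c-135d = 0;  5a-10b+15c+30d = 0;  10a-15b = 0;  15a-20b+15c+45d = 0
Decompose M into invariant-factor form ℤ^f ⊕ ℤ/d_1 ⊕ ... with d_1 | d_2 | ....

Answer: M ≅ ℤ/5 ⊕ ℤ/5 ⊕ ℤ/15 ⊕ ℤ/15

Derivation:
rank_ℚ(R)=4; free=4−4=0
SNF(R) diag = [5, 5, 15, 15] → torsion [5, 5, 15, 15]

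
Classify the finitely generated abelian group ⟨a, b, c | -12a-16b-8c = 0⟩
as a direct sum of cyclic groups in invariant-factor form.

Answer: M ≅ ℤ^2 ⊕ ℤ/4

Derivation:
rank_ℚ(R)=1; free=3−1=2
SNF(R) diag = [4] → torsion [4]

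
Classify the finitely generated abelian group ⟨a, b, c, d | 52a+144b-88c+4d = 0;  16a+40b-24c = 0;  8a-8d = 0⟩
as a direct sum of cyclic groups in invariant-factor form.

Answer: M ≅ ℤ^1 ⊕ ℤ/4 ⊕ ℤ/8 ⊕ ℤ/16

Derivation:
rank_ℚ(R)=3; free=4−3=1
SNF(R) diag = [4, 8, 16] → torsion [4, 8, 16]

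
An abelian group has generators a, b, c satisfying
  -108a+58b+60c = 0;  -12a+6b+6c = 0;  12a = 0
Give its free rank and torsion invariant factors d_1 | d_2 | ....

Answer: M ≅ ℤ/2 ⊕ ℤ/6 ⊕ ℤ/12

Derivation:
rank_ℚ(R)=3; free=3−3=0
SNF(R) diag = [2, 6, 12] → torsion [2, 6, 12]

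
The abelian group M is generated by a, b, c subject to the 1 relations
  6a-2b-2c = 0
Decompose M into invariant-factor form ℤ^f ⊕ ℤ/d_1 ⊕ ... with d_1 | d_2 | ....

rank_ℚ(R)=1; free=3−1=2
SNF(R) diag = [2] → torsion [2]

Answer: M ≅ ℤ^2 ⊕ ℤ/2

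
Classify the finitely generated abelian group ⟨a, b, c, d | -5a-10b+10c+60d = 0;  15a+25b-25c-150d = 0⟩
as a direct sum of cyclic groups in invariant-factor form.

Answer: M ≅ ℤ^2 ⊕ ℤ/5 ⊕ ℤ/5

Derivation:
rank_ℚ(R)=2; free=4−2=2
SNF(R) diag = [5, 5] → torsion [5, 5]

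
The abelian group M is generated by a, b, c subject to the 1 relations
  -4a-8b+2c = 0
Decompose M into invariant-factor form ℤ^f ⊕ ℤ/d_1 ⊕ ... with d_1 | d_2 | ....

rank_ℚ(R)=1; free=3−1=2
SNF(R) diag = [2] → torsion [2]

Answer: M ≅ ℤ^2 ⊕ ℤ/2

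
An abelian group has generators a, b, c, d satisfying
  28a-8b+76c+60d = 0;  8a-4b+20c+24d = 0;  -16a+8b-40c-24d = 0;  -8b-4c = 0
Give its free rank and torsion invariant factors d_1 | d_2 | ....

Answer: M ≅ ℤ/4 ⊕ ℤ/4 ⊕ ℤ/12 ⊕ ℤ/24

Derivation:
rank_ℚ(R)=4; free=4−4=0
SNF(R) diag = [4, 4, 12, 24] → torsion [4, 4, 12, 24]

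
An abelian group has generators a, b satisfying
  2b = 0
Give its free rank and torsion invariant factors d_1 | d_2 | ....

Answer: M ≅ ℤ^1 ⊕ ℤ/2

Derivation:
rank_ℚ(R)=1; free=2−1=1
SNF(R) diag = [2] → torsion [2]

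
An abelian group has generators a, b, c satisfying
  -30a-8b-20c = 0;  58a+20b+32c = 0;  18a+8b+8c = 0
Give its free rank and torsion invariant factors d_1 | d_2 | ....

rank_ℚ(R)=3; free=3−3=0
SNF(R) diag = [2, 4, 12] → torsion [2, 4, 12]

Answer: M ≅ ℤ/2 ⊕ ℤ/4 ⊕ ℤ/12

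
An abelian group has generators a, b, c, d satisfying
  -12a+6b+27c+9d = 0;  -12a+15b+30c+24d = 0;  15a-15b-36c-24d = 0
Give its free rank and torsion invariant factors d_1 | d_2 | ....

rank_ℚ(R)=3; free=4−3=1
SNF(R) diag = [3, 3, 3] → torsion [3, 3, 3]

Answer: M ≅ ℤ^1 ⊕ ℤ/3 ⊕ ℤ/3 ⊕ ℤ/3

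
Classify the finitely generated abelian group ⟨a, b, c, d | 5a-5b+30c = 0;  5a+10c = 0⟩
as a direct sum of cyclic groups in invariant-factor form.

rank_ℚ(R)=2; free=4−2=2
SNF(R) diag = [5, 5] → torsion [5, 5]

Answer: M ≅ ℤ^2 ⊕ ℤ/5 ⊕ ℤ/5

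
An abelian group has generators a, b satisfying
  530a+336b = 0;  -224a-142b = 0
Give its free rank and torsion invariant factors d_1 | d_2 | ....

Answer: M ≅ ℤ/2 ⊕ ℤ/2

Derivation:
rank_ℚ(R)=2; free=2−2=0
SNF(R) diag = [2, 2] → torsion [2, 2]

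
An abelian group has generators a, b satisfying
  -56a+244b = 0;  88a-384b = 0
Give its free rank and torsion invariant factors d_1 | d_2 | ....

Answer: M ≅ ℤ/4 ⊕ ℤ/8

Derivation:
rank_ℚ(R)=2; free=2−2=0
SNF(R) diag = [4, 8] → torsion [4, 8]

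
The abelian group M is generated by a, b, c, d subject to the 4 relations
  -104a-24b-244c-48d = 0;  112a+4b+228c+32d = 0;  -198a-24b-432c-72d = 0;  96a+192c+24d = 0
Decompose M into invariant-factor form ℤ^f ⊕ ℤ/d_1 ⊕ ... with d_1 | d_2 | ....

rank_ℚ(R)=4; free=4−4=0
SNF(R) diag = [2, 4, 12, 24] → torsion [2, 4, 12, 24]

Answer: M ≅ ℤ/2 ⊕ ℤ/4 ⊕ ℤ/12 ⊕ ℤ/24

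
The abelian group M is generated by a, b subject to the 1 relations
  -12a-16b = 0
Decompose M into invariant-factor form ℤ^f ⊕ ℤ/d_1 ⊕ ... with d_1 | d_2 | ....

rank_ℚ(R)=1; free=2−1=1
SNF(R) diag = [4] → torsion [4]

Answer: M ≅ ℤ^1 ⊕ ℤ/4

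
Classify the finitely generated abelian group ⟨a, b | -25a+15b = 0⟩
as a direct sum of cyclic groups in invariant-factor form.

Answer: M ≅ ℤ^1 ⊕ ℤ/5

Derivation:
rank_ℚ(R)=1; free=2−1=1
SNF(R) diag = [5] → torsion [5]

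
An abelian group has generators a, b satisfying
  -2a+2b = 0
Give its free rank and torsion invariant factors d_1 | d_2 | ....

rank_ℚ(R)=1; free=2−1=1
SNF(R) diag = [2] → torsion [2]

Answer: M ≅ ℤ^1 ⊕ ℤ/2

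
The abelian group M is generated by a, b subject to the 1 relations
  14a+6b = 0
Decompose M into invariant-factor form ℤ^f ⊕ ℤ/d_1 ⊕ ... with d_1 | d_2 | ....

Answer: M ≅ ℤ^1 ⊕ ℤ/2

Derivation:
rank_ℚ(R)=1; free=2−1=1
SNF(R) diag = [2] → torsion [2]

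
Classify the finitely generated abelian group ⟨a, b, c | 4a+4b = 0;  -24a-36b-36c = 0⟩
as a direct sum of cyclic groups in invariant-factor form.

rank_ℚ(R)=2; free=3−2=1
SNF(R) diag = [4, 12] → torsion [4, 12]

Answer: M ≅ ℤ^1 ⊕ ℤ/4 ⊕ ℤ/12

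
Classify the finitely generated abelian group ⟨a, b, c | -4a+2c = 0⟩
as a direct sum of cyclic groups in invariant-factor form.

rank_ℚ(R)=1; free=3−1=2
SNF(R) diag = [2] → torsion [2]

Answer: M ≅ ℤ^2 ⊕ ℤ/2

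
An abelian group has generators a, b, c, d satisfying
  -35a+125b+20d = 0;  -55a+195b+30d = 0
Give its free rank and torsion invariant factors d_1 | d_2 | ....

rank_ℚ(R)=2; free=4−2=2
SNF(R) diag = [5, 10] → torsion [5, 10]

Answer: M ≅ ℤ^2 ⊕ ℤ/5 ⊕ ℤ/10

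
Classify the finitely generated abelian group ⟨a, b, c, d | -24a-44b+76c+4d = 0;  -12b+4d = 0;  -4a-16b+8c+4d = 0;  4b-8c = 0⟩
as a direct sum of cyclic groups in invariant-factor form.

rank_ℚ(R)=4; free=4−4=0
SNF(R) diag = [4, 4, 4, 12] → torsion [4, 4, 4, 12]

Answer: M ≅ ℤ/4 ⊕ ℤ/4 ⊕ ℤ/4 ⊕ ℤ/12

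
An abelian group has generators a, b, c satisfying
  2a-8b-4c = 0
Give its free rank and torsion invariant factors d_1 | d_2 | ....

Answer: M ≅ ℤ^2 ⊕ ℤ/2

Derivation:
rank_ℚ(R)=1; free=3−1=2
SNF(R) diag = [2] → torsion [2]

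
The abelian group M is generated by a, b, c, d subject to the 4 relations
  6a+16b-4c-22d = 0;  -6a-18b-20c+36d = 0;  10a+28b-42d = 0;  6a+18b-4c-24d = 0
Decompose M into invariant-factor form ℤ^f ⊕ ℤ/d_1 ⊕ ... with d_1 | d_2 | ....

rank_ℚ(R)=4; free=4−4=0
SNF(R) diag = [2, 2, 4, 12] → torsion [2, 2, 4, 12]

Answer: M ≅ ℤ/2 ⊕ ℤ/2 ⊕ ℤ/4 ⊕ ℤ/12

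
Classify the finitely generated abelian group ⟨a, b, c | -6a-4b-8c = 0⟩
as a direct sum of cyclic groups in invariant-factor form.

Answer: M ≅ ℤ^2 ⊕ ℤ/2

Derivation:
rank_ℚ(R)=1; free=3−1=2
SNF(R) diag = [2] → torsion [2]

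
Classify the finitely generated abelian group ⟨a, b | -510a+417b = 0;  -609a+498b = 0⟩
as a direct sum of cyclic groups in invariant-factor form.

rank_ℚ(R)=2; free=2−2=0
SNF(R) diag = [3, 9] → torsion [3, 9]

Answer: M ≅ ℤ/3 ⊕ ℤ/9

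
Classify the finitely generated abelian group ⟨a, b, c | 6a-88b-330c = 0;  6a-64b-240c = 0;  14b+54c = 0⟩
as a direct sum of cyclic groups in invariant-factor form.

Answer: M ≅ ℤ/2 ⊕ ℤ/6 ⊕ ℤ/18

Derivation:
rank_ℚ(R)=3; free=3−3=0
SNF(R) diag = [2, 6, 18] → torsion [2, 6, 18]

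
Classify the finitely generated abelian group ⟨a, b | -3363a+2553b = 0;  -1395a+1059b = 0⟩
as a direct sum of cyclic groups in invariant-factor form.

Answer: M ≅ ℤ/3 ⊕ ℤ/6

Derivation:
rank_ℚ(R)=2; free=2−2=0
SNF(R) diag = [3, 6] → torsion [3, 6]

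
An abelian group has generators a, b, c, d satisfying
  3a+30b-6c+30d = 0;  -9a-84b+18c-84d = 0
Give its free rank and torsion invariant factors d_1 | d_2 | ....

rank_ℚ(R)=2; free=4−2=2
SNF(R) diag = [3, 6] → torsion [3, 6]

Answer: M ≅ ℤ^2 ⊕ ℤ/3 ⊕ ℤ/6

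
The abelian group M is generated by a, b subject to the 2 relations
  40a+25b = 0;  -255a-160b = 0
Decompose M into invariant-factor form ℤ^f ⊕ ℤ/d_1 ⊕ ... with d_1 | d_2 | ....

Answer: M ≅ ℤ/5 ⊕ ℤ/5

Derivation:
rank_ℚ(R)=2; free=2−2=0
SNF(R) diag = [5, 5] → torsion [5, 5]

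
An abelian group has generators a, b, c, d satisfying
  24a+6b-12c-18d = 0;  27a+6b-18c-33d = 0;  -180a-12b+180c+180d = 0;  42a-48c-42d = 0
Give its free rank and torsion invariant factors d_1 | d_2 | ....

rank_ℚ(R)=4; free=4−4=0
SNF(R) diag = [3, 6, 12, 36] → torsion [3, 6, 12, 36]

Answer: M ≅ ℤ/3 ⊕ ℤ/6 ⊕ ℤ/12 ⊕ ℤ/36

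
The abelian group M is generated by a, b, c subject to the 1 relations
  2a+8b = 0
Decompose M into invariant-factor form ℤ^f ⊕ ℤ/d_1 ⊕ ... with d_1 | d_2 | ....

Answer: M ≅ ℤ^2 ⊕ ℤ/2

Derivation:
rank_ℚ(R)=1; free=3−1=2
SNF(R) diag = [2] → torsion [2]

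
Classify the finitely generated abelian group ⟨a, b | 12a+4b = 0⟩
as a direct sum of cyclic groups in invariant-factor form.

Answer: M ≅ ℤ^1 ⊕ ℤ/4

Derivation:
rank_ℚ(R)=1; free=2−1=1
SNF(R) diag = [4] → torsion [4]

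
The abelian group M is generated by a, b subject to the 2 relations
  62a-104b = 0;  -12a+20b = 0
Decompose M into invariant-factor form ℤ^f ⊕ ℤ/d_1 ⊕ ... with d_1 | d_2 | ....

Answer: M ≅ ℤ/2 ⊕ ℤ/4

Derivation:
rank_ℚ(R)=2; free=2−2=0
SNF(R) diag = [2, 4] → torsion [2, 4]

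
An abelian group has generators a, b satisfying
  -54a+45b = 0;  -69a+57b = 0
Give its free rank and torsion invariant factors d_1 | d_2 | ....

Answer: M ≅ ℤ/3 ⊕ ℤ/9

Derivation:
rank_ℚ(R)=2; free=2−2=0
SNF(R) diag = [3, 9] → torsion [3, 9]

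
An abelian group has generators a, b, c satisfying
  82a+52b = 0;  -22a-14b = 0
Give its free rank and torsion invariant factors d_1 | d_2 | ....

rank_ℚ(R)=2; free=3−2=1
SNF(R) diag = [2, 2] → torsion [2, 2]

Answer: M ≅ ℤ^1 ⊕ ℤ/2 ⊕ ℤ/2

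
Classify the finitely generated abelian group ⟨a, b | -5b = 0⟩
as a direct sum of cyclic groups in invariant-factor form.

Answer: M ≅ ℤ^1 ⊕ ℤ/5

Derivation:
rank_ℚ(R)=1; free=2−1=1
SNF(R) diag = [5] → torsion [5]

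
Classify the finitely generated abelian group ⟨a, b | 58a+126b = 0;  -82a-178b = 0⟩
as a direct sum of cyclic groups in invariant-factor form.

rank_ℚ(R)=2; free=2−2=0
SNF(R) diag = [2, 4] → torsion [2, 4]

Answer: M ≅ ℤ/2 ⊕ ℤ/4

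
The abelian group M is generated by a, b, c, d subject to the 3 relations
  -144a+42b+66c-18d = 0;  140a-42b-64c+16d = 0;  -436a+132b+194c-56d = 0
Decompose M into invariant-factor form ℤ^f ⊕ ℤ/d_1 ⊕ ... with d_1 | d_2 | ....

rank_ℚ(R)=3; free=4−3=1
SNF(R) diag = [2, 6, 18] → torsion [2, 6, 18]

Answer: M ≅ ℤ^1 ⊕ ℤ/2 ⊕ ℤ/6 ⊕ ℤ/18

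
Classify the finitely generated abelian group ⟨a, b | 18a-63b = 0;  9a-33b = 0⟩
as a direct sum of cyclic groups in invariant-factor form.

rank_ℚ(R)=2; free=2−2=0
SNF(R) diag = [3, 9] → torsion [3, 9]

Answer: M ≅ ℤ/3 ⊕ ℤ/9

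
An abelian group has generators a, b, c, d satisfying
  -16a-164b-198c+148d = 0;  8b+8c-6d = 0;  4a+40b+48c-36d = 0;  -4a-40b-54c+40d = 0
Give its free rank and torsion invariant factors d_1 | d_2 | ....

rank_ℚ(R)=4; free=4−4=0
SNF(R) diag = [2, 2, 4, 4] → torsion [2, 2, 4, 4]

Answer: M ≅ ℤ/2 ⊕ ℤ/2 ⊕ ℤ/4 ⊕ ℤ/4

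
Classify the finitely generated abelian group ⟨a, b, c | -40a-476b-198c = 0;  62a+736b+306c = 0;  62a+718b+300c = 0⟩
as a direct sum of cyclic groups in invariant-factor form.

Answer: M ≅ ℤ/2 ⊕ ℤ/6 ⊕ ℤ/18

Derivation:
rank_ℚ(R)=3; free=3−3=0
SNF(R) diag = [2, 6, 18] → torsion [2, 6, 18]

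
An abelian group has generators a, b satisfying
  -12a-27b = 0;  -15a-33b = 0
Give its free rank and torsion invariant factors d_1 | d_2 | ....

Answer: M ≅ ℤ/3 ⊕ ℤ/3

Derivation:
rank_ℚ(R)=2; free=2−2=0
SNF(R) diag = [3, 3] → torsion [3, 3]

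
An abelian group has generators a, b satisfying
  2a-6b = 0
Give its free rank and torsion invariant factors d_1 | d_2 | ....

rank_ℚ(R)=1; free=2−1=1
SNF(R) diag = [2] → torsion [2]

Answer: M ≅ ℤ^1 ⊕ ℤ/2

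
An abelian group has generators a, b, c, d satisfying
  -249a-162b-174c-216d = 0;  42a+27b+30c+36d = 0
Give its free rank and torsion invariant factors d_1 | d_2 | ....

rank_ℚ(R)=2; free=4−2=2
SNF(R) diag = [3, 9] → torsion [3, 9]

Answer: M ≅ ℤ^2 ⊕ ℤ/3 ⊕ ℤ/9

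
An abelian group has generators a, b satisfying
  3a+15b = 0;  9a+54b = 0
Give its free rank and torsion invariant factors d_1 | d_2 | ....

rank_ℚ(R)=2; free=2−2=0
SNF(R) diag = [3, 9] → torsion [3, 9]

Answer: M ≅ ℤ/3 ⊕ ℤ/9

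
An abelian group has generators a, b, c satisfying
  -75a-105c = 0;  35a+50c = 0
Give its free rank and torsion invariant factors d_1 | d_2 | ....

rank_ℚ(R)=2; free=3−2=1
SNF(R) diag = [5, 15] → torsion [5, 15]

Answer: M ≅ ℤ^1 ⊕ ℤ/5 ⊕ ℤ/15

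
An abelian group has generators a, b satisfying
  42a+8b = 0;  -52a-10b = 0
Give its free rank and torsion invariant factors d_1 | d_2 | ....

Answer: M ≅ ℤ/2 ⊕ ℤ/2

Derivation:
rank_ℚ(R)=2; free=2−2=0
SNF(R) diag = [2, 2] → torsion [2, 2]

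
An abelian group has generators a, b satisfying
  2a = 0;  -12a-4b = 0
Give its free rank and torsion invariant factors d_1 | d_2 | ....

Answer: M ≅ ℤ/2 ⊕ ℤ/4

Derivation:
rank_ℚ(R)=2; free=2−2=0
SNF(R) diag = [2, 4] → torsion [2, 4]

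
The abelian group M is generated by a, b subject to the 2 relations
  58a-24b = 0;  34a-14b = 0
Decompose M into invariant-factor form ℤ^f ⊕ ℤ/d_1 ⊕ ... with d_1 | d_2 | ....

Answer: M ≅ ℤ/2 ⊕ ℤ/2

Derivation:
rank_ℚ(R)=2; free=2−2=0
SNF(R) diag = [2, 2] → torsion [2, 2]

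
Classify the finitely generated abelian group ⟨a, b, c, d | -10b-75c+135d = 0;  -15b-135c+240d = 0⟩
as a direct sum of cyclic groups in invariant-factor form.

rank_ℚ(R)=2; free=4−2=2
SNF(R) diag = [5, 15] → torsion [5, 15]

Answer: M ≅ ℤ^2 ⊕ ℤ/5 ⊕ ℤ/15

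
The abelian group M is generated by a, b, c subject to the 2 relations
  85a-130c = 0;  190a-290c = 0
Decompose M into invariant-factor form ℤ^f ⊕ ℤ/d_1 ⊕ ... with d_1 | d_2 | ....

Answer: M ≅ ℤ^1 ⊕ ℤ/5 ⊕ ℤ/10

Derivation:
rank_ℚ(R)=2; free=3−2=1
SNF(R) diag = [5, 10] → torsion [5, 10]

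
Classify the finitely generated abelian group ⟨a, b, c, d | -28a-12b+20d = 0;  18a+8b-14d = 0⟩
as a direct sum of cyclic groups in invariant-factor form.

Answer: M ≅ ℤ^2 ⊕ ℤ/2 ⊕ ℤ/4

Derivation:
rank_ℚ(R)=2; free=4−2=2
SNF(R) diag = [2, 4] → torsion [2, 4]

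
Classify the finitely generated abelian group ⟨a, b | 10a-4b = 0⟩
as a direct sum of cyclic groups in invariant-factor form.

Answer: M ≅ ℤ^1 ⊕ ℤ/2

Derivation:
rank_ℚ(R)=1; free=2−1=1
SNF(R) diag = [2] → torsion [2]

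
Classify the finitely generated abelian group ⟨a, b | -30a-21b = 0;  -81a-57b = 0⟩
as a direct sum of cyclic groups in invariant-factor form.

rank_ℚ(R)=2; free=2−2=0
SNF(R) diag = [3, 3] → torsion [3, 3]

Answer: M ≅ ℤ/3 ⊕ ℤ/3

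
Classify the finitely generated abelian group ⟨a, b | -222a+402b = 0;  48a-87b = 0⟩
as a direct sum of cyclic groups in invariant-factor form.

rank_ℚ(R)=2; free=2−2=0
SNF(R) diag = [3, 6] → torsion [3, 6]

Answer: M ≅ ℤ/3 ⊕ ℤ/6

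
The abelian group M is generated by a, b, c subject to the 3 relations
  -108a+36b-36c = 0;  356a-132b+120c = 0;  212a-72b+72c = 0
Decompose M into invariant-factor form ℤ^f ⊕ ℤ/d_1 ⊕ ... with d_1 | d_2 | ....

rank_ℚ(R)=3; free=3−3=0
SNF(R) diag = [4, 12, 36] → torsion [4, 12, 36]

Answer: M ≅ ℤ/4 ⊕ ℤ/12 ⊕ ℤ/36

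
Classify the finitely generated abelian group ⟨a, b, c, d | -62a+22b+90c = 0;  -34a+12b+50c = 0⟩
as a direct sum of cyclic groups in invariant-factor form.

Answer: M ≅ ℤ^2 ⊕ ℤ/2 ⊕ ℤ/2

Derivation:
rank_ℚ(R)=2; free=4−2=2
SNF(R) diag = [2, 2] → torsion [2, 2]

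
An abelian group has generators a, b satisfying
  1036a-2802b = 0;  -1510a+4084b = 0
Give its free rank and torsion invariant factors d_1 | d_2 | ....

Answer: M ≅ ℤ/2 ⊕ ℤ/2

Derivation:
rank_ℚ(R)=2; free=2−2=0
SNF(R) diag = [2, 2] → torsion [2, 2]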